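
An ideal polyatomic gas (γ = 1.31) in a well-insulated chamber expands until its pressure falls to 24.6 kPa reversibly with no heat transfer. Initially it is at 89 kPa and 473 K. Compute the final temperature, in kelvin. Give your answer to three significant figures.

T₂ ≈ 349 K

Adiabatic: T₂/T₁ = (P₂/P₁)^((γ−1)/γ).
T₂ = 473 × (24.6/89)^(0.237) = 348.9 K.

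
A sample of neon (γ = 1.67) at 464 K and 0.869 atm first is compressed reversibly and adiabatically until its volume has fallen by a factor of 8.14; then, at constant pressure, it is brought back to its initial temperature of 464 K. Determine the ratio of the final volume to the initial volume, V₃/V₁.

Adiabatic step: V₂/V₁ = 0.1229; T₂ = T₁·8.14^(0.67) = 1891 K.
Isobaric step: V₃/V₂ = T₃/T₂ = 464/1891.
V₃/V₁ = (V₂/V₁)(V₃/V₂) = 0.1229 × (464/1891) = 0.03015.

V₃/V₁ ≈ 0.0301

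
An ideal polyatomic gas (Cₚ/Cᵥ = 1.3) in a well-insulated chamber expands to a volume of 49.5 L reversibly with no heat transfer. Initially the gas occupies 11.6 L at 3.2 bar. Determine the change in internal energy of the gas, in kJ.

ΔU ≈ -4.37 kJ

P₂ = P₁(V₁/V₂)^γ = 3.2×(11.6/49.5)^(1.3) = 0.4852 bar.
For a reversible adiabat, W_by_gas = (P₁V₁ − P₂V₂)/(γ−1).
W_by = (320000×0.0116 − 48520×0.0495) / (0.3) = 4367 J.
Q = 0 ⇒ ΔU = −W_by = -4367 J.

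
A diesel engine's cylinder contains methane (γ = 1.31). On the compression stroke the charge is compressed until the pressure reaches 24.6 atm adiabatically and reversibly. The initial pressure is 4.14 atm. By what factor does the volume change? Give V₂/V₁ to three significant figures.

From PV^γ = const, V₂/V₁ = (P₁/P₂)^(1/γ).
V₂/V₁ = (4.14/24.6)^(0.763) = 0.2566.

V₂/V₁ ≈ 0.257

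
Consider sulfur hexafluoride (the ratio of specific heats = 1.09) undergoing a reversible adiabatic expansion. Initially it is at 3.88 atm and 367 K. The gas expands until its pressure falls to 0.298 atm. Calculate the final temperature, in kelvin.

Adiabatic: T₂/T₁ = (P₂/P₁)^((γ−1)/γ).
T₂ = 367 × (0.298/3.88)^(0.0826) = 296.9 K.

T₂ ≈ 297 K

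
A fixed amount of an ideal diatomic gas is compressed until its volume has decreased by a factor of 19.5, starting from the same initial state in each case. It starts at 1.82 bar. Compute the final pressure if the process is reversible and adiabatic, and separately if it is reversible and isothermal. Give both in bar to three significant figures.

adiabatic: 116 bar; isothermal: 35.5 bar

For a diatomic ideal gas γ = 7/5.
Isothermal: P₂ = P₁(V₁/V₂) = 1.82×19.5 = 35.49 bar.
Adiabatic: P₂ = P₁(V₁/V₂)^γ = 1.82×19.5^(7/5) = 116.4 bar.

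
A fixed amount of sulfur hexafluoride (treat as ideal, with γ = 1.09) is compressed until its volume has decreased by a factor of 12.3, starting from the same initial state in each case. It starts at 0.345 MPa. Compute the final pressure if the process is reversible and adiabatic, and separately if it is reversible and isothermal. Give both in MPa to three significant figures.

Isothermal: P₂ = P₁(V₁/V₂) = 0.345×12.3 = 4.244 MPa.
Adiabatic: P₂ = P₁(V₁/V₂)^γ = 0.345×12.3^(1.09) = 5.319 MPa.

adiabatic: 5.32 MPa; isothermal: 4.24 MPa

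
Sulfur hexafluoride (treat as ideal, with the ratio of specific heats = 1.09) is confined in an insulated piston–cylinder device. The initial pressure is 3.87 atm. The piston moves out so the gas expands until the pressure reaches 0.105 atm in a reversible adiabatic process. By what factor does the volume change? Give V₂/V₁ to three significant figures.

V₂/V₁ ≈ 27.4

From PV^γ = const, V₂/V₁ = (P₁/P₂)^(1/γ).
V₂/V₁ = (3.87/0.105)^(0.917) = 27.36.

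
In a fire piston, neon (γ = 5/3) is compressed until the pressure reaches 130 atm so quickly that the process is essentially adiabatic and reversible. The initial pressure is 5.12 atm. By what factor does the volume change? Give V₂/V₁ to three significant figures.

V₂/V₁ ≈ 0.144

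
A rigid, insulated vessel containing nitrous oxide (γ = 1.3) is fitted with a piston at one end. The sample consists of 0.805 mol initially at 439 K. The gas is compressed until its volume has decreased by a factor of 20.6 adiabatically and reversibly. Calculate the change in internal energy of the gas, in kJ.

ΔU ≈ 14.5 kJ

Adiabatic: T₁V₁^(γ−1) = T₂V₂^(γ−1) ⇒ T₂ = T₁ (V₁/V₂)^(γ−1).
T₂ = 439 × 20.6^(0.3) = 1088 K.
Q = 0, so ΔU = W_on_gas = nCᵥΔT with Cᵥ = R/(γ−1) = 27.71 J/(mol·K).
ΔU = 0.805 × 27.71 × (1088 − 439) = 14480 J.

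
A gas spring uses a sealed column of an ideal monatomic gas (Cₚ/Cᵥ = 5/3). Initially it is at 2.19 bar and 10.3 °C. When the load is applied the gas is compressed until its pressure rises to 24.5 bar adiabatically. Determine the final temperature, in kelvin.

Adiabatic: T₂/T₁ = (P₂/P₁)^((γ−1)/γ).
T₁ = 10.3 °C = 283.4 K.
T₂ = 283.4 × (24.5/2.19)^(2/5) = 744.7 K.

T₂ ≈ 745 K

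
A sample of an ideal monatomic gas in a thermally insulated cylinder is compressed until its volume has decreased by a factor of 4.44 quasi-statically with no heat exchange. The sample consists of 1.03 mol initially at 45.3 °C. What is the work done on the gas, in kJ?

For a reversible adiabat TV^(γ−1) is constant, so T₂ = T₁ (V₁/V₂)^(γ−1).
γ = 5/3 for a monatomic ideal gas, so γ−1 = 2/3.
T₁ = 45.3 °C = 318.4 K.
T₂ = 318.4 × 4.44^(2/3) = 860.3 K.
Q = 0, so ΔU = W_on_gas = nCᵥΔT with Cᵥ = R/(γ−1) = 12.47 J/(mol·K).
ΔU = 1.03 × 12.47 × (860.3 − 318.4) = 6960 J.

W ≈ 6.96 kJ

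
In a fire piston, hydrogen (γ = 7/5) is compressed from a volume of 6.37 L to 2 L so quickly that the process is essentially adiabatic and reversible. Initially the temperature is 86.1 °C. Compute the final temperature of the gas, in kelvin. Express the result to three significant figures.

For a reversible adiabat TV^(γ−1) is constant, so T₂ = T₁ (V₁/V₂)^(γ−1).
T₁ = 86.1 °C = 359.2 K.
T₂ = 359.2 × (6.37/2)^(2/5) = 571 K.

T₂ ≈ 571 K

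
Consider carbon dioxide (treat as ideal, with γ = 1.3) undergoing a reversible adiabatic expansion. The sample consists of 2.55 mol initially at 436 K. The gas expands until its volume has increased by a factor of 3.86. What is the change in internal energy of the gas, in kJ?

ΔU ≈ -10.3 kJ

For a reversible adiabat TV^(γ−1) is constant, so T₂ = T₁ (V₁/V₂)^(γ−1).
T₂ = 436 × (1/3.86)^(0.3) = 290.7 K.
Q = 0, so ΔU = W_on_gas = nCᵥΔT with Cᵥ = R/(γ−1) = 27.71 J/(mol·K).
ΔU = 2.55 × 27.71 × (290.7 − 436) = -10270 J.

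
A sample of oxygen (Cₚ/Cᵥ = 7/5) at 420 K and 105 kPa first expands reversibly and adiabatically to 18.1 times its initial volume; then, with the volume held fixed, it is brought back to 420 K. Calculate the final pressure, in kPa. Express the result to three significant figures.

P₃ ≈ 5.80 kPa

Adiabatic step (PV^γ = const): P₂ = 105×(1/18.1)^(7/5) = 1.822 kPa; T₂ = 420×(1/18.1)^(2/5) = 131.9 K.
Isochoric: P₃ = P₂(T₃/T₂) = 1.822 × (420/131.9) = 5.801 kPa.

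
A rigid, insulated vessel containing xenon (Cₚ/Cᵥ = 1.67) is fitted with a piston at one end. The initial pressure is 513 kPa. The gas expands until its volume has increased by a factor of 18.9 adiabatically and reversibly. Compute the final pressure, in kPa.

P₂ ≈ 3.79 kPa

Adiabatic: P₁V₁^γ = P₂V₂^γ ⇒ P₂ = P₁ (V₁/V₂)^γ.
P₂ = 513 × (1/18.9)^(1.67) = 3.788 kPa.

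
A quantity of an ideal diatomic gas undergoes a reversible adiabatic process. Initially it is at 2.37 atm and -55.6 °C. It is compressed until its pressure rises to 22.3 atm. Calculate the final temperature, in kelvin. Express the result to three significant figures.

T₂ ≈ 413 K

Along an adiabat T P^((1−γ)/γ) is constant, so T₂ = T₁ (P₂/P₁)^((γ−1)/γ).
For a diatomic ideal gas γ = 7/5, so (γ−1)/γ = 2/7.
T₁ = -55.6 °C = 217.5 K.
T₂ = 217.5 × (22.3/2.37)^(2/7) = 412.8 K.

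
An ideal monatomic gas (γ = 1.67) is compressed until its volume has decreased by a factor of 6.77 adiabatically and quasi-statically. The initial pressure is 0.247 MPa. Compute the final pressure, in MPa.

P₂ ≈ 6.02 MPa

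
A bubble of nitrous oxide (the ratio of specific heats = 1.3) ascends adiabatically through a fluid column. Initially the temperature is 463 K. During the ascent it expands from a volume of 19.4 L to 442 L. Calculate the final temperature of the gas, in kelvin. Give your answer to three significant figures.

Adiabatic: T₁V₁^(γ−1) = T₂V₂^(γ−1) ⇒ T₂ = T₁ (V₁/V₂)^(γ−1).
T₂ = 463 × (19.4/442)^(0.3) = 181.3 K.

T₂ ≈ 181 K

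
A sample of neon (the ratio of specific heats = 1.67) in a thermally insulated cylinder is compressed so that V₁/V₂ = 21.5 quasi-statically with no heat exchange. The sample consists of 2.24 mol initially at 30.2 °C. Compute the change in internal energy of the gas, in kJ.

For a reversible adiabat TV^(γ−1) is constant, so T₂ = T₁ (V₁/V₂)^(γ−1).
T₁ = 30.2 °C = 303.3 K.
T₂ = 303.3 × 21.5^(0.67) = 2370 K.
Q = 0, so ΔU = W_on_gas = nCᵥΔT with Cᵥ = R/(γ−1) = 12.41 J/(mol·K).
ΔU = 2.24 × 12.41 × (2370 − 303.3) = 57430 J.

ΔU ≈ 57.4 kJ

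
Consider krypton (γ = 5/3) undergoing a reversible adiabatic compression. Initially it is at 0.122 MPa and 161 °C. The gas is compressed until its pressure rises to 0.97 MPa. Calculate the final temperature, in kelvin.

Adiabatic: T₂/T₁ = (P₂/P₁)^((γ−1)/γ).
T₁ = 161 °C = 434.1 K.
T₂ = 434.1 × (0.97/0.122)^(2/5) = 995 K.

T₂ ≈ 995 K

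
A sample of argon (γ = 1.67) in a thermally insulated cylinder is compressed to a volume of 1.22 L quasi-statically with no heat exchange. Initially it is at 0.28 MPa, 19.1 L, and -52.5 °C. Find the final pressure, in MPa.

P₂ ≈ 27.7 MPa

Since PV^γ is constant along a reversible adiabat, P₂ = P₁ (V₁/V₂)^γ.
P₂ = 0.28 × (19.1/1.22)^(1.67) = 27.69 MPa.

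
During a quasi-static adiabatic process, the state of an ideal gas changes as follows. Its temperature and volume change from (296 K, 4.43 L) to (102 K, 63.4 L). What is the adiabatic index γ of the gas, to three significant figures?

γ ≈ 1.40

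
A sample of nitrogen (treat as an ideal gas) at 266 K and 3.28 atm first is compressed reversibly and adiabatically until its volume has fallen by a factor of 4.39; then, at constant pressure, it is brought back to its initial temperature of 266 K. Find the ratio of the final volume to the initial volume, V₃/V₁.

For a diatomic ideal gas γ = 7/5.
Adiabatic step: V₂/V₁ = 0.2278; T₂ = T₁·4.39^(2/5) = 480.7 K.
Isobaric step: V₃/V₂ = T₃/T₂ = 266/480.7.
V₃/V₁ = (V₂/V₁)(V₃/V₂) = 0.2278 × (266/480.7) = 0.1261.

V₃/V₁ ≈ 0.126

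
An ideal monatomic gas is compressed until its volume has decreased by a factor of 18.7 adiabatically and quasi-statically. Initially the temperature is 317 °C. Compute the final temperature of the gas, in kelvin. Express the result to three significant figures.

Adiabatic: T₁V₁^(γ−1) = T₂V₂^(γ−1) ⇒ T₂ = T₁ (V₁/V₂)^(γ−1).
For a monatomic ideal gas γ = 5/3, so γ−1 = 2/3.
T₁ = 317 °C = 590.1 K.
T₂ = 590.1 × 18.7^(2/3) = 4158 K.

T₂ ≈ 4160 K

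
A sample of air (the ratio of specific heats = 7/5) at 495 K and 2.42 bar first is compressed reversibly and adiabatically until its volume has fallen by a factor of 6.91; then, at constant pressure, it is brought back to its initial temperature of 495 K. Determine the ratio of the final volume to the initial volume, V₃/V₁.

V₃/V₁ ≈ 0.0668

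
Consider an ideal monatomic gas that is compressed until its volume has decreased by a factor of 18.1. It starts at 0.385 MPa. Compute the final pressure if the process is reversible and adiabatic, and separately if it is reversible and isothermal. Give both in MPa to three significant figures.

adiabatic: 48.0 MPa; isothermal: 6.97 MPa

For a monatomic ideal gas γ = 5/3.
Isothermal: P₂ = P₁(V₁/V₂) = 0.385×18.1 = 6.969 MPa.
Adiabatic: P₂ = P₁(V₁/V₂)^γ = 0.385×18.1^(5/3) = 48.04 MPa.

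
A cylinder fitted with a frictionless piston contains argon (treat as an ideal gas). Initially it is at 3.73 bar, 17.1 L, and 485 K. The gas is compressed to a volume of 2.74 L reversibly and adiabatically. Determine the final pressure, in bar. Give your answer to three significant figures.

P₂ ≈ 78.9 bar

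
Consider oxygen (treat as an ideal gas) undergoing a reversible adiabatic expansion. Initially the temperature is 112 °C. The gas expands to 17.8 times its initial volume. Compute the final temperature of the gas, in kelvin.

T₂ ≈ 122 K

Adiabatic: T₁V₁^(γ−1) = T₂V₂^(γ−1) ⇒ T₂ = T₁ (V₁/V₂)^(γ−1).
For a diatomic ideal gas γ = 7/5, so γ−1 = 2/5.
T₁ = 112 °C = 385.1 K.
T₂ = 385.1 × (1/17.8)^(2/5) = 121.7 K.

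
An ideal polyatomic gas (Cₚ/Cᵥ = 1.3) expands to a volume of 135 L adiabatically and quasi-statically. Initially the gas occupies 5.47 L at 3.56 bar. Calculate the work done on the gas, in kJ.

P₂ = P₁(V₁/V₂)^γ = 3.56×(5.47/135)^(1.3) = 0.05513 bar.
For a reversible adiabat, W_by_gas = (P₁V₁ − P₂V₂)/(γ−1).
W_by = (356000×0.00547 − 5513×0.135) / (0.3) = 4010 J.
W_on_gas = −W_by = -4010 J.

W ≈ -4.01 kJ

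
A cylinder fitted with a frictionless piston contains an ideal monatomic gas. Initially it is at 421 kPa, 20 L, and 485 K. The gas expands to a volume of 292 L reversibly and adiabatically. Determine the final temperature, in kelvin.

Adiabatic: T₁V₁^(γ−1) = T₂V₂^(γ−1) ⇒ T₂ = T₁ (V₁/V₂)^(γ−1).
γ = 5/3 for a monatomic ideal gas.
T₂ = 485 × (20/292)^(2/3) = 81.19 K.

T₂ ≈ 81.2 K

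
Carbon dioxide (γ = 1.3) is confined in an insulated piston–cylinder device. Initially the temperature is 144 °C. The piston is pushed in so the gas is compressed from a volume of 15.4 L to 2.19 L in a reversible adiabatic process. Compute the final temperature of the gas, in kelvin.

T₂ ≈ 749 K

Adiabatic: T₁V₁^(γ−1) = T₂V₂^(γ−1) ⇒ T₂ = T₁ (V₁/V₂)^(γ−1).
T₁ = 144 °C = 417.1 K.
T₂ = 417.1 × (15.4/2.19)^(0.3) = 748.9 K.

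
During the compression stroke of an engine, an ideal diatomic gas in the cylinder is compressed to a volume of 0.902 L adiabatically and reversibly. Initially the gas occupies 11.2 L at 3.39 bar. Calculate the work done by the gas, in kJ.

W ≈ -16.5 kJ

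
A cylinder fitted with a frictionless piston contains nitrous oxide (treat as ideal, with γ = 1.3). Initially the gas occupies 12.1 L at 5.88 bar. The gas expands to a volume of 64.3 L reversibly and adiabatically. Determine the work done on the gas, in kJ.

P₂ = P₁(V₁/V₂)^γ = 5.88×(12.1/64.3)^(1.3) = 0.6704 bar.
For a reversible adiabat, W_by_gas = (P₁V₁ − P₂V₂)/(γ−1).
W_by = (588000×0.0121 − 67040×0.0643) / (0.3) = 9347 J.
W_on_gas = −W_by = -9347 J.

W ≈ -9.35 kJ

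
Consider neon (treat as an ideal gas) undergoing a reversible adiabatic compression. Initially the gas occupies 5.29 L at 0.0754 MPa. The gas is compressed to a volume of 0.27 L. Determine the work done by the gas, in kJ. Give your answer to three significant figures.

γ = 5/3 for a monatomic ideal gas.
P₂ = P₁(V₁/V₂)^γ = 0.0754×(5.29/0.27)^(5/3) = 10.74 MPa.
For a reversible adiabat, W_by_gas = (P₁V₁ − P₂V₂)/(γ−1).
W_by = (75400×0.00529 − 1.074×10^7×0.00027) / (2/3) = -3750 J.

W ≈ -3.75 kJ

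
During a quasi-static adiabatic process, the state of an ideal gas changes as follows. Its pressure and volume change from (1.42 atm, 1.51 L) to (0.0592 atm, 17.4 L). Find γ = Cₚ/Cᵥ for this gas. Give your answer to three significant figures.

PV^γ = const ⇒ γ = ln(P₂/P₁) / ln(V₁/V₂).
γ = ln(0.0592/1.42) / ln(1.51/17.4) = 1.3.

γ ≈ 1.30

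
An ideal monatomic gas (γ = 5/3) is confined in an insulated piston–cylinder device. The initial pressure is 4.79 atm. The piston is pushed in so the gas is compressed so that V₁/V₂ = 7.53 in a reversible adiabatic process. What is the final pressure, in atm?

P₂ ≈ 139 atm

Adiabatic: P₁V₁^γ = P₂V₂^γ ⇒ P₂ = P₁ (V₁/V₂)^γ.
P₂ = 4.79 × 7.53^(5/3) = 138.6 atm.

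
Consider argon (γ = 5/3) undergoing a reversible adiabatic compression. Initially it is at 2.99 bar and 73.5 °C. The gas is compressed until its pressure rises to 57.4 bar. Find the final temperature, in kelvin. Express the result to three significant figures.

T₂ ≈ 1130 K

Adiabatic: T₂/T₁ = (P₂/P₁)^((γ−1)/γ).
T₁ = 73.5 °C = 346.6 K.
T₂ = 346.6 × (57.4/2.99)^(2/5) = 1130 K.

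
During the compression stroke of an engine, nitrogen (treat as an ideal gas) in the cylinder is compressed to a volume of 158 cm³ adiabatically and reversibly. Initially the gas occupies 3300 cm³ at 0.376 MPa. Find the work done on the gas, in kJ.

γ = 7/5 for a diatomic ideal gas.
P₂ = P₁(V₁/V₂)^γ = 0.376×(3300/158)^(7/5) = 26.48 MPa.
For a reversible adiabat, W_by_gas = (P₁V₁ − P₂V₂)/(γ−1).
W_by = (376000×0.0033 − 2.648×10^7×0.000158) / (2/5) = -7359 J.
W_on_gas = −W_by = 7359 J.

W ≈ 7.36 kJ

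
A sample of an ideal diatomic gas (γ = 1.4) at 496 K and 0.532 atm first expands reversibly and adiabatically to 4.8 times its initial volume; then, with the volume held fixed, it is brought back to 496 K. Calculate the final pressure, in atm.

P₃ ≈ 0.111 atm

Adiabatic step (PV^γ = const): P₂ = 0.532×(1/4.8)^(1.4) = 0.05918 atm; T₂ = 496×(1/4.8)^(0.4) = 264.8 K.
Isochoric: P₃ = P₂(T₃/T₂) = 0.05918 × (496/264.8) = 0.1108 atm.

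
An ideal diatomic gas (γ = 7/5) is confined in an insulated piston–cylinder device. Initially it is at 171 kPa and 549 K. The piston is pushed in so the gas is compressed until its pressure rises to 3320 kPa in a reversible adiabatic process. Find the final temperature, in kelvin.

T₂ ≈ 1280 K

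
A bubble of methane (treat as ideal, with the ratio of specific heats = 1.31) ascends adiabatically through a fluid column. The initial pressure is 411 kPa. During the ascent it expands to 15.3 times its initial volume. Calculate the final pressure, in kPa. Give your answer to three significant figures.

P₂ ≈ 11.5 kPa

Since PV^γ is constant along a reversible adiabat, P₂ = P₁ (V₁/V₂)^γ.
P₂ = 411 × (1/15.3)^(1.31) = 11.53 kPa.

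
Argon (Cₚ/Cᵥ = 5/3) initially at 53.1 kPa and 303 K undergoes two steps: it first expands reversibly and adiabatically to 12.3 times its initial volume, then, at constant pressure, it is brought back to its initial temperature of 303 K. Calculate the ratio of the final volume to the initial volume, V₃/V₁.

V₃/V₁ ≈ 65.5

Adiabatic step: V₂/V₁ = 12.3; T₂ = T₁·(1/12.3)^(2/3) = 56.86 K.
Isobaric step: V₃/V₂ = T₃/T₂ = 303/56.86.
V₃/V₁ = (V₂/V₁)(V₃/V₂) = 12.3 × (303/56.86) = 65.54.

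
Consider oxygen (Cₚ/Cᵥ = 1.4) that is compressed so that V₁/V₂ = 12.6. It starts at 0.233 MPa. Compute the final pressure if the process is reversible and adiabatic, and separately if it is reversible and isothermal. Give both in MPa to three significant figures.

adiabatic: 8.09 MPa; isothermal: 2.94 MPa

Isothermal: P₂ = P₁(V₁/V₂) = 0.233×12.6 = 2.936 MPa.
Adiabatic: P₂ = P₁(V₁/V₂)^γ = 0.233×12.6^(1.4) = 8.089 MPa.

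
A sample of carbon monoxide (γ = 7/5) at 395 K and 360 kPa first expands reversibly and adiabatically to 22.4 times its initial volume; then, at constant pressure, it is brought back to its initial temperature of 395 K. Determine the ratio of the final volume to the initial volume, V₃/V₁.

Adiabatic step: V₂/V₁ = 22.4; T₂ = T₁·(1/22.4)^(2/5) = 113.9 K.
Isobaric step: V₃/V₂ = T₃/T₂ = 395/113.9.
V₃/V₁ = (V₂/V₁)(V₃/V₂) = 22.4 × (395/113.9) = 77.69.

V₃/V₁ ≈ 77.7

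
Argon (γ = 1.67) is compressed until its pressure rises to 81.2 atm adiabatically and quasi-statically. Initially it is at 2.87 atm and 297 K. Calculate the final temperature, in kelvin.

Adiabatic: T₂/T₁ = (P₂/P₁)^((γ−1)/γ).
T₂ = 297 × (81.2/2.87)^(0.401) = 1135 K.

T₂ ≈ 1140 K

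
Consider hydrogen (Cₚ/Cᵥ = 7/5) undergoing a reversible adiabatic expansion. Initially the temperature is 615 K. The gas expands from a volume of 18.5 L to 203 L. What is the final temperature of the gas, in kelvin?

For a reversible adiabat TV^(γ−1) is constant, so T₂ = T₁ (V₁/V₂)^(γ−1).
T₂ = 615 × (18.5/203)^(2/5) = 235.9 K.

T₂ ≈ 236 K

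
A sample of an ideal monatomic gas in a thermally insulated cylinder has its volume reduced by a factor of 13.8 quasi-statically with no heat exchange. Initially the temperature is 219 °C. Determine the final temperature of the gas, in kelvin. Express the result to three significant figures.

Adiabatic: T₁V₁^(γ−1) = T₂V₂^(γ−1) ⇒ T₂ = T₁ (V₁/V₂)^(γ−1).
For a monatomic ideal gas γ = 5/3, so γ−1 = 2/3.
T₁ = 219 °C = 492.1 K.
T₂ = 492.1 × 13.8^(2/3) = 2832 K.

T₂ ≈ 2830 K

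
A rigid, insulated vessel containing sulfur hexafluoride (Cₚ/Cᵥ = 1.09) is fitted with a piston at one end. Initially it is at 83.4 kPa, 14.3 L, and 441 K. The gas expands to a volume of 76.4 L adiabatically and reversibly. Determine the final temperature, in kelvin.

Adiabatic: T₁V₁^(γ−1) = T₂V₂^(γ−1) ⇒ T₂ = T₁ (V₁/V₂)^(γ−1).
T₂ = 441 × (14.3/76.4)^(0.09) = 379.3 K.

T₂ ≈ 379 K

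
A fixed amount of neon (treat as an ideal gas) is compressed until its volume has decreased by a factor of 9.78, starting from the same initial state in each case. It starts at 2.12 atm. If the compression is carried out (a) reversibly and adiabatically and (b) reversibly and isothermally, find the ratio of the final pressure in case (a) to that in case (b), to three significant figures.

P_adiabatic / P_isothermal ≈ 4.57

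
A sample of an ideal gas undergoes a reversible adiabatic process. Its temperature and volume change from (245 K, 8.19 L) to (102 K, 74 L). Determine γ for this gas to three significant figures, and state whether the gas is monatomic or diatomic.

TV^(γ−1) = const ⇒ γ − 1 = ln(T₂/T₁) / ln(V₁/V₂).
γ = 1 + ln(102/245) / ln(8.19/74) = 1.398.
γ ≈ 1.40 is close to 7/5, so the gas is diatomic.

γ ≈ 1.40; diatomic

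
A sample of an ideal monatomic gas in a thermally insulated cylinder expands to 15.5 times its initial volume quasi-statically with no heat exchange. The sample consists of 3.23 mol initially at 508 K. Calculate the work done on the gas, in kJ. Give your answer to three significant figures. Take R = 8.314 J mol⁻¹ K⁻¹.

Adiabatic: T₁V₁^(γ−1) = T₂V₂^(γ−1) ⇒ T₂ = T₁ (V₁/V₂)^(γ−1).
γ = 5/3 for a monatomic ideal gas, so γ−1 = 2/3.
T₂ = 508 × (1/15.5)^(2/3) = 81.72 K.
Q = 0, so ΔU = W_on_gas = nCᵥΔT with Cᵥ = R/(γ−1) = 12.47 J/(mol·K).
ΔU = 3.23 × 12.47 × (81.72 − 508) = -17170 J.

W ≈ -17.2 kJ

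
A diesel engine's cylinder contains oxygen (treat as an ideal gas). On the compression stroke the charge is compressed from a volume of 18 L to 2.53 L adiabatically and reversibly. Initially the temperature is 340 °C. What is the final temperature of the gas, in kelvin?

T₂ ≈ 1340 K

For a reversible adiabat TV^(γ−1) is constant, so T₂ = T₁ (V₁/V₂)^(γ−1).
For a diatomic ideal gas γ = 7/5, so γ−1 = 2/5.
T₁ = 340 °C = 613.1 K.
T₂ = 613.1 × (18/2.53)^(2/5) = 1344 K.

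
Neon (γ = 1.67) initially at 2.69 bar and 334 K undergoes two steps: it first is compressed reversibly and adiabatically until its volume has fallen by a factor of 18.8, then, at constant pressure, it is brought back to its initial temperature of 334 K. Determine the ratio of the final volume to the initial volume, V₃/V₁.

V₃/V₁ ≈ 0.00745

Adiabatic step: V₂/V₁ = 0.05319; T₂ = T₁·18.8^(0.67) = 2385 K.
Isobaric step: V₃/V₂ = T₃/T₂ = 334/2385.
V₃/V₁ = (V₂/V₁)(V₃/V₂) = 0.05319 × (334/2385) = 0.00745.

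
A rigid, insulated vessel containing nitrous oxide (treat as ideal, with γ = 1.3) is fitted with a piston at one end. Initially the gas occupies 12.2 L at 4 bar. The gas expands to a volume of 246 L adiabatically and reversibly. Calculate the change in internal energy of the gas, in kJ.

ΔU ≈ -9.66 kJ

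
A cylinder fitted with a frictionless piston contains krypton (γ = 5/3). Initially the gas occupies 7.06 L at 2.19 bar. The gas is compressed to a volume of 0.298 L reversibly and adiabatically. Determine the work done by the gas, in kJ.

P₂ = P₁(V₁/V₂)^γ = 2.19×(7.06/0.298)^(5/3) = 428 bar.
For a reversible adiabat, W_by_gas = (P₁V₁ − P₂V₂)/(γ−1).
W_by = (219000×0.00706 − 4.28×10^7×0.000298) / (2/3) = -16810 J.

W ≈ -16.8 kJ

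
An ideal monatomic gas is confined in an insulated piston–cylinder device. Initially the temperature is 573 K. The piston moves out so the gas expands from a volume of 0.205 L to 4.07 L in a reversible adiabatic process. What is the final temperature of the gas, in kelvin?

T₂ ≈ 78.1 K

Adiabatic: T₁V₁^(γ−1) = T₂V₂^(γ−1) ⇒ T₂ = T₁ (V₁/V₂)^(γ−1).
For a monatomic ideal gas γ = 5/3, so γ−1 = 2/3.
T₂ = 573 × (0.205/4.07)^(2/3) = 78.15 K.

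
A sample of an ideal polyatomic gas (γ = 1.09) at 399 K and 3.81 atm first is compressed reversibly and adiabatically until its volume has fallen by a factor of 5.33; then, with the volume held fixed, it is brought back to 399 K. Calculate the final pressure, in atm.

P₃ ≈ 20.3 atm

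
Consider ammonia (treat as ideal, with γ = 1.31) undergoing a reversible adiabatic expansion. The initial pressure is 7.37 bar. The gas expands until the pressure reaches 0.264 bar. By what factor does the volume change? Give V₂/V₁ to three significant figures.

From PV^γ = const, V₂/V₁ = (P₁/P₂)^(1/γ).
V₂/V₁ = (7.37/0.264)^(0.763) = 12.7.

V₂/V₁ ≈ 12.7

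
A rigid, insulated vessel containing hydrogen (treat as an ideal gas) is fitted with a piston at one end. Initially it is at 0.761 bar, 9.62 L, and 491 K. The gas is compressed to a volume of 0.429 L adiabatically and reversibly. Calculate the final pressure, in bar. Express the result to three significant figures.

P₂ ≈ 59.2 bar

Since PV^γ is constant along a reversible adiabat, P₂ = P₁ (V₁/V₂)^γ.
γ = 7/5 for a diatomic ideal gas.
P₂ = 0.761 × (9.62/0.429)^(7/5) = 59.21 bar.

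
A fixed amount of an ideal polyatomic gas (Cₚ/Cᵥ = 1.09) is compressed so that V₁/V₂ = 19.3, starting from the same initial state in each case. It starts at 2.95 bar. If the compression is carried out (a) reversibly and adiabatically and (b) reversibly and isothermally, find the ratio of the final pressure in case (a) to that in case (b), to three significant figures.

P_adiabatic / P_isothermal ≈ 1.31

Isothermal: P_b = P₁(V₁/V₂) = 2.95×19.3.
Adiabatic: P_a = P₁(V₁/V₂)^γ = 2.95×19.3^(1.09).
P_a/P_b = (V₁/V₂)^(γ−1) = 19.3^(0.09) = 1.305.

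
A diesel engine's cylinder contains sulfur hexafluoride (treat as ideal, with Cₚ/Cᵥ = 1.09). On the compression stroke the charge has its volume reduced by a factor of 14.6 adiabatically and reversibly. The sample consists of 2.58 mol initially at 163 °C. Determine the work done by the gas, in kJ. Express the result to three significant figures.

W ≈ -28.4 kJ

Adiabatic: T₁V₁^(γ−1) = T₂V₂^(γ−1) ⇒ T₂ = T₁ (V₁/V₂)^(γ−1).
T₁ = 163 °C = 436.1 K.
T₂ = 436.1 × 14.6^(0.09) = 555.2 K.
Q = 0, so ΔU = W_on_gas = nCᵥΔT with Cᵥ = R/(γ−1) = 92.38 J/(mol·K).
ΔU = 2.58 × 92.38 × (555.2 − 436.1) = 28370 J.
Work done by the gas = −ΔU = -28370 J.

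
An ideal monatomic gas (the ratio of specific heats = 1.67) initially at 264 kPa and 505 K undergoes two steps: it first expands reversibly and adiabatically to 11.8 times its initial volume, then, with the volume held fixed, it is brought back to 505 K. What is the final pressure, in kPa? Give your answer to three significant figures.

P₃ ≈ 22.4 kPa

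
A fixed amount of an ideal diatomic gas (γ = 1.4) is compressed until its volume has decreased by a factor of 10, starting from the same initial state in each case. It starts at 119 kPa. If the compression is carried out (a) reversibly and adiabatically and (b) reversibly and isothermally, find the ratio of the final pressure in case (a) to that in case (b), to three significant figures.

P_adiabatic / P_isothermal ≈ 2.51

Isothermal: P_b = P₁(V₁/V₂) = 119×10.
Adiabatic: P_a = P₁(V₁/V₂)^γ = 119×10^(1.4).
P_a/P_b = (V₁/V₂)^(γ−1) = 10^(0.4) = 2.512.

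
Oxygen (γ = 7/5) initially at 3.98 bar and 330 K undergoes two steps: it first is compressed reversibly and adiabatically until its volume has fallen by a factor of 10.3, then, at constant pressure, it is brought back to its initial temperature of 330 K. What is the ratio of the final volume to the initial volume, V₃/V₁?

V₃/V₁ ≈ 0.0382

Adiabatic step: V₂/V₁ = 0.09709; T₂ = T₁·10.3^(2/5) = 838.8 K.
Isobaric step: V₃/V₂ = T₃/T₂ = 330/838.8.
V₃/V₁ = (V₂/V₁)(V₃/V₂) = 0.09709 × (330/838.8) = 0.0382.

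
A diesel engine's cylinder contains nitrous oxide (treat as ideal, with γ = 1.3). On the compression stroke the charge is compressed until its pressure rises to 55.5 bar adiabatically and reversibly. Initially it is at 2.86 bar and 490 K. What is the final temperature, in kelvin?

Along an adiabat T P^((1−γ)/γ) is constant, so T₂ = T₁ (P₂/P₁)^((γ−1)/γ).
T₂ = 490 × (55.5/2.86)^(0.231) = 971.4 K.

T₂ ≈ 971 K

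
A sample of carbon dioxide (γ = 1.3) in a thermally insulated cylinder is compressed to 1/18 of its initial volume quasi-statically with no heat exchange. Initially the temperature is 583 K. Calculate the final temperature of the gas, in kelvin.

T₂ ≈ 1390 K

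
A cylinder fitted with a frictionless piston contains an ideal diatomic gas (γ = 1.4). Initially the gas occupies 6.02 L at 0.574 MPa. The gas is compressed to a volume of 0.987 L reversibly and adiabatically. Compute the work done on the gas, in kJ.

P₂ = P₁(V₁/V₂)^γ = 0.574×(6.02/0.987)^(1.4) = 7.216 MPa.
For a reversible adiabat, W_by_gas = (P₁V₁ − P₂V₂)/(γ−1).
W_by = (574000×0.00602 − 7.216×10^6×0.000987) / (0.4) = -9167 J.
W_on_gas = −W_by = 9167 J.

W ≈ 9.17 kJ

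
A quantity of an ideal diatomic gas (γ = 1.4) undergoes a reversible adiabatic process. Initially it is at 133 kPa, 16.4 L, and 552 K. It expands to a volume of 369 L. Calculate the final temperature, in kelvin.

T₂ ≈ 159 K

For a reversible adiabat TV^(γ−1) is constant, so T₂ = T₁ (V₁/V₂)^(γ−1).
T₂ = 552 × (16.4/369)^(0.4) = 158.9 K.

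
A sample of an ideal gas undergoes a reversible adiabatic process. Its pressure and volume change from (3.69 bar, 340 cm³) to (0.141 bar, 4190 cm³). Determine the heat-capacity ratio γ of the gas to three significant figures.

γ ≈ 1.30

PV^γ = const ⇒ γ = ln(P₂/P₁) / ln(V₁/V₂).
γ = ln(0.141/3.69) / ln(340/4190) = 1.3.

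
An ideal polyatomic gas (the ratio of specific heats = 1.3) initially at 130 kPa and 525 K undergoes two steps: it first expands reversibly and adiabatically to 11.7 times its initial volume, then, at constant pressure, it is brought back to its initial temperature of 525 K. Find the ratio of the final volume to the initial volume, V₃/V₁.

V₃/V₁ ≈ 24.5

Adiabatic step: V₂/V₁ = 11.7; T₂ = T₁·(1/11.7)^(0.3) = 251 K.
Isobaric step: V₃/V₂ = T₃/T₂ = 525/251.
V₃/V₁ = (V₂/V₁)(V₃/V₂) = 11.7 × (525/251) = 24.47.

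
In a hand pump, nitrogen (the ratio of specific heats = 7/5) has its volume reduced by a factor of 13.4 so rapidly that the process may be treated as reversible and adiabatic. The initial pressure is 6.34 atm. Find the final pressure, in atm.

Adiabatic: P₁V₁^γ = P₂V₂^γ ⇒ P₂ = P₁ (V₁/V₂)^γ.
P₂ = 6.34 × 13.4^(7/5) = 239.9 atm.

P₂ ≈ 240 atm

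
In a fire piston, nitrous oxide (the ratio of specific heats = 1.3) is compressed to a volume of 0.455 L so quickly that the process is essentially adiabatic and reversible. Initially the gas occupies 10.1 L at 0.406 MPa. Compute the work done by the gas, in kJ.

P₂ = P₁(V₁/V₂)^γ = 0.406×(10.1/0.455)^(1.3) = 22.84 MPa.
For a reversible adiabat, W_by_gas = (P₁V₁ − P₂V₂)/(γ−1).
W_by = (406000×0.0101 − 2.284×10^7×0.000455) / (0.3) = -20970 J.

W ≈ -21.0 kJ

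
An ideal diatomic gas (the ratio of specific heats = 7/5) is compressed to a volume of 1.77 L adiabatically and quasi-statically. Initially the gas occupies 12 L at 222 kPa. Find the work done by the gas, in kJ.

P₂ = P₁(V₁/V₂)^γ = 222×(12/1.77)^(7/5) = 3236 kPa.
For a reversible adiabat, W_by_gas = (P₁V₁ − P₂V₂)/(γ−1).
W_by = (222000×0.012 − 3.236×10^6×0.00177) / (2/5) = -7660 J.

W ≈ -7.66 kJ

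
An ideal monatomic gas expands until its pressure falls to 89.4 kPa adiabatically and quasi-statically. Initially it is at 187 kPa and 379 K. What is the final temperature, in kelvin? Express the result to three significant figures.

T₂ ≈ 282 K

Along an adiabat T P^((1−γ)/γ) is constant, so T₂ = T₁ (P₂/P₁)^((γ−1)/γ).
For a monatomic ideal gas γ = 5/3, so (γ−1)/γ = 2/5.
T₂ = 379 × (89.4/187)^(2/5) = 282.1 K.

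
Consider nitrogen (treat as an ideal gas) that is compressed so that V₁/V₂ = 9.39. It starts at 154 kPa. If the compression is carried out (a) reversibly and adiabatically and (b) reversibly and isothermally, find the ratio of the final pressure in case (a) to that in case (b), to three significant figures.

P_adiabatic / P_isothermal ≈ 2.45

For a diatomic ideal gas γ = 7/5.
Isothermal: P_b = P₁(V₁/V₂) = 154×9.39.
Adiabatic: P_a = P₁(V₁/V₂)^γ = 154×9.39^(7/5).
P_a/P_b = (V₁/V₂)^(γ−1) = 9.39^(2/5) = 2.449.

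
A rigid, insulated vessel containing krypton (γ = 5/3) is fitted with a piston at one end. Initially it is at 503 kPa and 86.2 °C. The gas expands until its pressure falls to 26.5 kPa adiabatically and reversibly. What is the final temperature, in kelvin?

T₂ ≈ 111 K

Adiabatic: T₂/T₁ = (P₂/P₁)^((γ−1)/γ).
T₁ = 86.2 °C = 359.3 K.
T₂ = 359.3 × (26.5/503)^(2/5) = 110.7 K.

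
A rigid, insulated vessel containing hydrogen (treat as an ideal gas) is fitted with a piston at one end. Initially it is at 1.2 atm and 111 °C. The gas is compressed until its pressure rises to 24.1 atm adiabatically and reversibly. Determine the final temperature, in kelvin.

Adiabatic: T₂/T₁ = (P₂/P₁)^((γ−1)/γ).
For a diatomic ideal gas γ = 7/5, so (γ−1)/γ = 2/7.
T₁ = 111 °C = 384.1 K.
T₂ = 384.1 × (24.1/1.2)^(2/7) = 905.2 K.

T₂ ≈ 905 K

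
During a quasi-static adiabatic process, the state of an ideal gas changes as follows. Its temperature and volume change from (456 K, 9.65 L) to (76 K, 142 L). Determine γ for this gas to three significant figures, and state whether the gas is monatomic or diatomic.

γ ≈ 1.67; monatomic

TV^(γ−1) = const ⇒ γ − 1 = ln(T₂/T₁) / ln(V₁/V₂).
γ = 1 + ln(76/456) / ln(9.65/142) = 1.666.
γ ≈ 1.67 is close to 5/3, so the gas is monatomic.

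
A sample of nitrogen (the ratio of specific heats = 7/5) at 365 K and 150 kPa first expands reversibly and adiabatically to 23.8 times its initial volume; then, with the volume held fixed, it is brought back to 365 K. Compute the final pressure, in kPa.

Adiabatic step (PV^γ = const): P₂ = 150×(1/23.8)^(7/5) = 1.774 kPa; T₂ = 365×(1/23.8)^(2/5) = 102.7 K.
Isochoric: P₃ = P₂(T₃/T₂) = 1.774 × (365/102.7) = 6.303 kPa.

P₃ ≈ 6.30 kPa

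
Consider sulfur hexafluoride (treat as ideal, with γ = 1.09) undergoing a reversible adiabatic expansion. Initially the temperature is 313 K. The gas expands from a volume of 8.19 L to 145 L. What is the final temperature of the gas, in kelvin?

For a reversible adiabat TV^(γ−1) is constant, so T₂ = T₁ (V₁/V₂)^(γ−1).
T₂ = 313 × (8.19/145)^(0.09) = 241.7 K.

T₂ ≈ 242 K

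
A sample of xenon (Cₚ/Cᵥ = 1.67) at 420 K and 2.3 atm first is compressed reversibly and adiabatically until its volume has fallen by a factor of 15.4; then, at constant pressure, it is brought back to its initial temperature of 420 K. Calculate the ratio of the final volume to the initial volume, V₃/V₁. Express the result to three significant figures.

V₃/V₁ ≈ 0.0104

Adiabatic step: V₂/V₁ = 0.06494; T₂ = T₁·15.4^(0.67) = 2624 K.
Isobaric step: V₃/V₂ = T₃/T₂ = 420/2624.
V₃/V₁ = (V₂/V₁)(V₃/V₂) = 0.06494 × (420/2624) = 0.0104.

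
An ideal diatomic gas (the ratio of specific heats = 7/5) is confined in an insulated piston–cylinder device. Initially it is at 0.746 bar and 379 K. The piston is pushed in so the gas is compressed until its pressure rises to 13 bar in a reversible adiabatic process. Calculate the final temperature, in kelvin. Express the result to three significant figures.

T₂ ≈ 858 K

Along an adiabat T P^((1−γ)/γ) is constant, so T₂ = T₁ (P₂/P₁)^((γ−1)/γ).
T₂ = 379 × (13/0.746)^(2/7) = 857.6 K.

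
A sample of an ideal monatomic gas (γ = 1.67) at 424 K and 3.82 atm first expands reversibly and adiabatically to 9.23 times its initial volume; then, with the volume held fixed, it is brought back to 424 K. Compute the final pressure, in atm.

P₃ ≈ 0.414 atm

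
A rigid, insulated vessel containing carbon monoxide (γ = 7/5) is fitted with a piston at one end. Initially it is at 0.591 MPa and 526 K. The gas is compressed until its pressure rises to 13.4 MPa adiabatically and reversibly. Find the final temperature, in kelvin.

T₂ ≈ 1280 K

Adiabatic: T₂/T₁ = (P₂/P₁)^((γ−1)/γ).
T₂ = 526 × (13.4/0.591)^(2/7) = 1283 K.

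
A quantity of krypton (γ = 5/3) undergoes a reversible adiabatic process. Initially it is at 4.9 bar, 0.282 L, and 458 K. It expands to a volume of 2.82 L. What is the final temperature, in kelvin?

T₂ ≈ 98.7 K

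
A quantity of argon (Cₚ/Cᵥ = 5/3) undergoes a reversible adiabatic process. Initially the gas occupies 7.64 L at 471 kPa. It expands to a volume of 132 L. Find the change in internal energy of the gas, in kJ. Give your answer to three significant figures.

P₂ = P₁(V₁/V₂)^γ = 471×(7.64/132)^(5/3) = 4.079 kPa.
For a reversible adiabat, W_by_gas = (P₁V₁ − P₂V₂)/(γ−1).
W_by = (471000×0.00764 − 4079×0.132) / (2/3) = 4590 J.
Q = 0 ⇒ ΔU = −W_by = -4590 J.

ΔU ≈ -4.59 kJ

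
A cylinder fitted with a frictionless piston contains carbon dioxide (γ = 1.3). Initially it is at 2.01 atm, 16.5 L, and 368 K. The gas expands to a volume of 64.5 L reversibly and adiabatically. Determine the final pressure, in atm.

P₂ ≈ 0.342 atm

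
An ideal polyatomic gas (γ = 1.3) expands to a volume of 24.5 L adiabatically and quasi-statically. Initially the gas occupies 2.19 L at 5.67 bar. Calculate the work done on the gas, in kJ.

W ≈ -2.13 kJ

P₂ = P₁(V₁/V₂)^γ = 5.67×(2.19/24.5)^(1.3) = 0.2456 bar.
For a reversible adiabat, W_by_gas = (P₁V₁ − P₂V₂)/(γ−1).
W_by = (567000×0.00219 − 24560×0.0245) / (0.3) = 2133 J.
W_on_gas = −W_by = -2133 J.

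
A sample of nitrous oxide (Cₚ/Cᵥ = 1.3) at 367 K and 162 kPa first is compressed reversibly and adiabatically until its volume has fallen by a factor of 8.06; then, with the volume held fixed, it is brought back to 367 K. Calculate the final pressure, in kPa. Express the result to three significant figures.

P₃ ≈ 1310 kPa

Adiabatic step (PV^γ = const): P₂ = 162×8.06^(1.3) = 2442 kPa; T₂ = 367×8.06^(0.3) = 686.4 K.
Isochoric: P₃ = P₂(T₃/T₂) = 2442 × (367/686.4) = 1306 kPa.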